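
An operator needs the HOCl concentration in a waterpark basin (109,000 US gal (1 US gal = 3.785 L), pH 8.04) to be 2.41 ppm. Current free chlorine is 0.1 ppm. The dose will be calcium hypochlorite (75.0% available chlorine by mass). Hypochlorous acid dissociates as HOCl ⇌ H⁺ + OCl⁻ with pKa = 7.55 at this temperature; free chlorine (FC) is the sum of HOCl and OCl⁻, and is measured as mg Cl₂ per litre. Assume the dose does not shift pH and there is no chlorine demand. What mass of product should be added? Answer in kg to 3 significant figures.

Volume: 109,000 US gal × 3.785 L/gal = 412,565 L.
[OCl⁻]/[HOCl] = 10^(pH − pKa) = 10^(8.04 − 7.55) = 3.09; fraction as HOCl = 1/(1 + 3.09) = 0.2445.
Free chlorine required for 2.41 ppm HOCl: 2.41 / 0.2445 = 9.858 ppm.
FC to add: 9.858 − 0.1 = 9.758 mg/L as Cl₂.
Cl₂ equivalent: 9.758 mg/L × 412,565 L = 4026 g.
Product at 75.0% available Cl: 4026 / 0.75 = 5368 g.

5.37 kg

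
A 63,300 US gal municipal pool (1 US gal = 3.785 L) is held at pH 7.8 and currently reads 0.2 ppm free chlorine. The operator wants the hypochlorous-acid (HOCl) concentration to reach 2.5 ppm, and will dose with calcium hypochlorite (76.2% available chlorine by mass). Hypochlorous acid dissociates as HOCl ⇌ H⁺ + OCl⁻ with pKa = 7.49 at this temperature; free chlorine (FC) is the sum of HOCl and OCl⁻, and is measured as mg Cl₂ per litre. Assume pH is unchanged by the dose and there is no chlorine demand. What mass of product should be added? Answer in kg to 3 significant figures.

Volume: 63,300 US gal × 3.785 L/gal = 239,590 L.
[OCl⁻]/[HOCl] = 10^(pH − pKa) = 10^(7.8 − 7.49) = 2.042; fraction as HOCl = 1/(1 + 2.042) = 0.3288.
Free chlorine required for 2.5 ppm HOCl: 2.5 / 0.3288 = 7.604 ppm.
FC to add: 7.604 − 0.2 = 7.404 mg/L as Cl₂.
Cl₂ equivalent: 7.404 mg/L × 239,590 L = 1774 g.
Product at 76.2% available Cl: 1774 / 0.762 = 2328 g.

2.33 kg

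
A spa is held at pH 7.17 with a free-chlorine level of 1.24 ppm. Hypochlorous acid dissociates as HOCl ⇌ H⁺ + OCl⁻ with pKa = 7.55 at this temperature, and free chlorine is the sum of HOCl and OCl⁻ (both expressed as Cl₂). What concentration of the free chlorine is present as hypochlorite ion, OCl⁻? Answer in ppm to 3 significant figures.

0.365 ppm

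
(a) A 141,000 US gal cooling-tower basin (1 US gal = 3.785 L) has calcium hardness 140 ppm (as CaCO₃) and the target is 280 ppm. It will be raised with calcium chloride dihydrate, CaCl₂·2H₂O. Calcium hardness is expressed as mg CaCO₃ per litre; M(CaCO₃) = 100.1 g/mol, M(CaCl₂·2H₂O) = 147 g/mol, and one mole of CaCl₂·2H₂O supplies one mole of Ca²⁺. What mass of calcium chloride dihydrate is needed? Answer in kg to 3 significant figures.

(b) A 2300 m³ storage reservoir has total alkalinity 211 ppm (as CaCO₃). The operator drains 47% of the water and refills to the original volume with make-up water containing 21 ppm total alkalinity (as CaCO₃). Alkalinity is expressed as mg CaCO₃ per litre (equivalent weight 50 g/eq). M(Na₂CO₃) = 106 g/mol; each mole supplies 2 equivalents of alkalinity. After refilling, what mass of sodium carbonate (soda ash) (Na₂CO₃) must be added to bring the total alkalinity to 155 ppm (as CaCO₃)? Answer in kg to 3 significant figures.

(a) Volume: 141,000 US gal × 3.785 L/gal = 533,685 L.
(a) Hardness to add: (280 − 140) = 140 mg/L as CaCO₃ × 533,685 L = 74,720 g as CaCO₃.
(a) Moles of Ca²⁺ (1 mol Ca²⁺ ≡ 1 mol CaCO₃): 74,720 / 100.1 g/mol = 746.4 mol.
(a) Mass of CaCl₂·2H₂O: 746.4 × 147 = 109,700 g.

(b) Volume: 2300 m³ = 2,300,000 L.
(b) After draining 47% and refilling: 211 × 0.53 + 21 × 0.47 = 121.7 ppm.
(b) Deficit to target: 155 − 121.7 = 33.3 mg/L.
(b) As CaCO₃: 33.3 mg/L × 2,300,000 L = 76,590 g; ÷ 50 g/eq ÷ 2 = 765.9 mol Na₂CO₃.
(b) Mass: 765.9 × 106 = 81,190 g.

(a) 110 kg; (b) 81.2 kg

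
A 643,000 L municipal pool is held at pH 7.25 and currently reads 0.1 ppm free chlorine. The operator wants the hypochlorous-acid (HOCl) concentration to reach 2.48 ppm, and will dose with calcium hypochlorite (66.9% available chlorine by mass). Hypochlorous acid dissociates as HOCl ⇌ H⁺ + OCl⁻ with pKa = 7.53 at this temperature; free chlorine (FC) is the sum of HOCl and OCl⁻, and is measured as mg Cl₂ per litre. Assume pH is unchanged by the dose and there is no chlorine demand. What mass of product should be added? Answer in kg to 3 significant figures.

[OCl⁻]/[HOCl] = 10^(pH − pKa) = 10^(7.25 − 7.53) = 0.5248; fraction as HOCl = 1/(1 + 0.5248) = 0.6558.
Free chlorine required for 2.48 ppm HOCl: 2.48 / 0.6558 = 3.782 ppm.
FC to add: 3.782 − 0.1 = 3.682 mg/L as Cl₂.
Cl₂ equivalent: 3.682 mg/L × 643,000 L = 2367 g.
Product at 66.9% available Cl: 2367 / 0.669 = 3538 g.

3.54 kg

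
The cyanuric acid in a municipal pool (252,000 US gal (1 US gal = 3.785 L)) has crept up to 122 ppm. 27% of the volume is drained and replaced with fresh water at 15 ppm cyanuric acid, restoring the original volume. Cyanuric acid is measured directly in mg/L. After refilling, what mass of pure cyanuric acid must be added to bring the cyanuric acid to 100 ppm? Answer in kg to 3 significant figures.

6.57 kg

Volume: 252,000 US gal × 3.785 L/gal = 953,820 L.
After draining 27% and refilling: 122 × 0.73 + 15 × 0.27 = 93.11 ppm.
Deficit to target: 100 − 93.11 = 6.89 mg/L.
Mass: 6.89 mg/L × 953,820 L = 6572 g cyanuric acid.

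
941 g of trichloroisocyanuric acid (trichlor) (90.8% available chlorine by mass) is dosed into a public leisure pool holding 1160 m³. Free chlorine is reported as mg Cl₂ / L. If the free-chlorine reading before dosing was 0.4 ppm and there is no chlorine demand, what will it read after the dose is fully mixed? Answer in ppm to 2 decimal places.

Volume: 1160 m³ = 1,160,000 L.
Available chlorine delivered: 941 g × 0.908 = 854.4 g as Cl₂.
Concentration rise: 854.4 g / 1,160,000 L = 0.7366 mg/L = 0.74 ppm.
Final FC: 0.4 + 0.74 = 1.14 ppm.

1.14 ppm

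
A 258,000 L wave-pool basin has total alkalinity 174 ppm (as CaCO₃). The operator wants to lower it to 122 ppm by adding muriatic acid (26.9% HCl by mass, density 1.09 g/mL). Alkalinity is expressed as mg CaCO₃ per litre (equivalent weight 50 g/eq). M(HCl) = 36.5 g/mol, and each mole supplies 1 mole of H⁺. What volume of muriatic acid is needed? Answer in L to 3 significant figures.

33.4 L

Alkalinity to neutralize: (174 − 122) = 52 mg/L as CaCO₃ × 258,000 L = 13,420 g as CaCO₃.
Equivalents of H⁺ required: 13,420 ÷ 50 g/eq = 268.3 eq = 268.3 mol HCl.
Mass of HCl: 268.3 × 36.5 = 9794 g.
Mass of 26.9% solution: 9794 / 0.269 = 36,410 g.
Volume: 36,410 g ÷ 1.09 g/mL = 33,400 mL.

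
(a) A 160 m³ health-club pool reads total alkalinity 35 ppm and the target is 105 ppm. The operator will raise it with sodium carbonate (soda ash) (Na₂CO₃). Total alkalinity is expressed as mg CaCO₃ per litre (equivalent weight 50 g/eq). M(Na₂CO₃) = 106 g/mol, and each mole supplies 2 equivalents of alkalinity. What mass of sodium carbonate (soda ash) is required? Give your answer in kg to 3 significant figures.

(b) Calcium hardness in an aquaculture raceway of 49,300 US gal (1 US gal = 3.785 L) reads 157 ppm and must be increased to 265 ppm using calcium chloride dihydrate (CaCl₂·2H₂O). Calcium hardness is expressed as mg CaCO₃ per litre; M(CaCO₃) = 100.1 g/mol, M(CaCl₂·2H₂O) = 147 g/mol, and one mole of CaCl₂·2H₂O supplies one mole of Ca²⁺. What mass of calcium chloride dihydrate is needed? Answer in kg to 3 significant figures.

(a) Volume: 160 m³ = 160,000 L.
(a) Alkalinity to add: (105 − 35) = 70 mg/L as CaCO₃ × 160,000 L = 11,200 g as CaCO₃.
(a) Equivalents: 11,200 g ÷ 50 g/eq = 224 eq.
(a) Each mole of Na₂CO₃ supplies 2 eq, so 224 / 2 = 112 mol.
(a) Mass: 112 mol × 106 g/mol = 11,870 g.

(b) Volume: 49,300 US gal × 3.785 L/gal = 186,600 L.
(b) Hardness to add: (265 − 157) = 108 mg/L as CaCO₃ × 186,600 L = 20,150 g as CaCO₃.
(b) Moles of Ca²⁺ (1 mol Ca²⁺ ≡ 1 mol CaCO₃): 20,150 / 100.1 g/mol = 201.3 mol.
(b) Mass of CaCl₂·2H₂O: 201.3 × 147 = 29,600 g.

(a) 11.9 kg; (b) 29.6 kg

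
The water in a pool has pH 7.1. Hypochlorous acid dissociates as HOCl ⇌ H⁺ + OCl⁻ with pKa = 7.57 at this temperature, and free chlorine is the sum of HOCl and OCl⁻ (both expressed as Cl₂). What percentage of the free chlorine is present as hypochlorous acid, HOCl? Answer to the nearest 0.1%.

74.7%

[OCl⁻]/[HOCl] = 10^(pH − pKa) = 10^(7.1 − 7.57) = 10^-0.47 = 0.3388.
Fraction as HOCl = 1 / (1 + 0.3388) = 0.7469.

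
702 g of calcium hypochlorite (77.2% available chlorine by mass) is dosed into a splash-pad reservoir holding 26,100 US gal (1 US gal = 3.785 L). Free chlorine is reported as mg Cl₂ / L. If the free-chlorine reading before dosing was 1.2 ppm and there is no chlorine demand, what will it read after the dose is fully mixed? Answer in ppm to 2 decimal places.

6.69 ppm

Volume: 26,100 US gal × 3.785 L/gal = 98,788 L.
Available chlorine delivered: 702 g × 0.772 = 541.9 g as Cl₂.
Concentration rise: 541.9 g / 98,788 L = 5.486 mg/L = 5.49 ppm.
Final FC: 1.2 + 5.49 = 6.69 ppm.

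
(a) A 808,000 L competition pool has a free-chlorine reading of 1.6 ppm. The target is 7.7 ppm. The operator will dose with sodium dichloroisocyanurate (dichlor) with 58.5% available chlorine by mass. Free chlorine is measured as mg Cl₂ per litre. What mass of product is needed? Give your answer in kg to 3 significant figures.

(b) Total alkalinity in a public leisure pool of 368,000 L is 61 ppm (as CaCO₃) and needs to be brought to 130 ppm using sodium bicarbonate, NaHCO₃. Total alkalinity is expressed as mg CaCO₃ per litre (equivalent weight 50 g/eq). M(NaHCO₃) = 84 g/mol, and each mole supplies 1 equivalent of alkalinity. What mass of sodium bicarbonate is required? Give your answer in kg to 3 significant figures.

(a) 8.43 kg; (b) 42.7 kg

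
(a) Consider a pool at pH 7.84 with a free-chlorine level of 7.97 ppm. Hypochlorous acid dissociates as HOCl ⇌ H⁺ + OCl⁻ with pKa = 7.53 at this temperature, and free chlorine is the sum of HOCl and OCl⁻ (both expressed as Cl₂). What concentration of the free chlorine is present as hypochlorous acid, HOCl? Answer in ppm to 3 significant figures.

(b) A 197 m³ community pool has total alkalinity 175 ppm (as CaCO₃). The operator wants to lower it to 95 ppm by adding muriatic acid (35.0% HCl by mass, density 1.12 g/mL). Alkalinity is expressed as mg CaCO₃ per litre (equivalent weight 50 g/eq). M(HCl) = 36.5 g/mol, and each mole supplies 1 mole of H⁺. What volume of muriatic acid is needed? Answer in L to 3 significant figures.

(a) [OCl⁻]/[HOCl] = 10^(pH − pKa) = 10^(7.84 − 7.53) = 10^0.31 = 2.042.
(a) Fraction as HOCl = 1 / (1 + 2.042) = 0.3288.
(a) HOCl = 0.3288 × 7.97 ppm = 2.62 ppm.

(b) Volume: 197 m³ = 197,000 L.
(b) Alkalinity to neutralize: (175 − 95) = 80 mg/L as CaCO₃ × 197,000 L = 15,760 g as CaCO₃.
(b) Equivalents of H⁺ required: 15,760 ÷ 50 g/eq = 315.2 eq = 315.2 mol HCl.
(b) Mass of HCl: 315.2 × 36.5 = 11,500 g.
(b) Mass of 35.0% solution: 11,500 / 0.35 = 32,870 g.
(b) Volume: 32,870 g ÷ 1.12 g/mL = 29,350 mL.

(a) 2.62 ppm; (b) 29.3 L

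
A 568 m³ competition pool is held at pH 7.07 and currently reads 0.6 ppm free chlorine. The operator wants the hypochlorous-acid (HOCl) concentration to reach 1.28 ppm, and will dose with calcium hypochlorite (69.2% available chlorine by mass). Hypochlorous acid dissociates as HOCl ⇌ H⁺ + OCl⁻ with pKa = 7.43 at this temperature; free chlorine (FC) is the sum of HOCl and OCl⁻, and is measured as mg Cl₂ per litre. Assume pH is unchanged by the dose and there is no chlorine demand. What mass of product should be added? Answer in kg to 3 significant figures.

Volume: 568 m³ = 568,000 L.
[OCl⁻]/[HOCl] = 10^(pH − pKa) = 10^(7.07 − 7.43) = 0.4365; fraction as HOCl = 1/(1 + 0.4365) = 0.6961.
Free chlorine required for 1.28 ppm HOCl: 1.28 / 0.6961 = 1.839 ppm.
FC to add: 1.839 − 0.6 = 1.239 mg/L as Cl₂.
Cl₂ equivalent: 1.239 mg/L × 568,000 L = 703.6 g.
Product at 69.2% available Cl: 703.6 / 0.692 = 1017 g.

1.02 kg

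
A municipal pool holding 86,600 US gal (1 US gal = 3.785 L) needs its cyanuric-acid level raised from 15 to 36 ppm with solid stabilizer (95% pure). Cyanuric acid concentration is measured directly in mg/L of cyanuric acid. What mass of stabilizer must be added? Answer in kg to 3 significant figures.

7.25 kg

Volume: 86,600 US gal × 3.785 L/gal = 327,781 L.
CYA to add: (36 − 15) = 21 mg/L × 327,781 L = 6883 g cyanuric acid.
At 95% purity: 6883 / 0.95 = 7246 g product.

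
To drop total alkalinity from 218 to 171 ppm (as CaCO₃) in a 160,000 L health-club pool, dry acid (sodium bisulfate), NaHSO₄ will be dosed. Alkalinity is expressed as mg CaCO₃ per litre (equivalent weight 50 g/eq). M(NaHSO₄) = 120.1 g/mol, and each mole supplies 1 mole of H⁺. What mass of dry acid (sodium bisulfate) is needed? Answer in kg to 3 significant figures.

18.1 kg

Alkalinity to neutralize: (218 − 171) = 47 mg/L as CaCO₃ × 160,000 L = 7520 g as CaCO₃.
Equivalents of H⁺ required: 7520 ÷ 50 g/eq = 150.4 eq = 150.4 mol NaHSO₄.
Mass of NaHSO₄: 150.4 × 120.1 = 18,060 g.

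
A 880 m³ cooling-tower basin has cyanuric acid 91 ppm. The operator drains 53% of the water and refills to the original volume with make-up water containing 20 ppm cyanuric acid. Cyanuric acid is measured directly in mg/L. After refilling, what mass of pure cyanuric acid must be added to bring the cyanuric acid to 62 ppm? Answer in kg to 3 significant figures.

7.59 kg

Volume: 880 m³ = 880,000 L.
After draining 53% and refilling: 91 × 0.47 + 20 × 0.53 = 53.37 ppm.
Deficit to target: 62 − 53.37 = 8.63 mg/L.
Mass: 8.63 mg/L × 880,000 L = 7594 g cyanuric acid.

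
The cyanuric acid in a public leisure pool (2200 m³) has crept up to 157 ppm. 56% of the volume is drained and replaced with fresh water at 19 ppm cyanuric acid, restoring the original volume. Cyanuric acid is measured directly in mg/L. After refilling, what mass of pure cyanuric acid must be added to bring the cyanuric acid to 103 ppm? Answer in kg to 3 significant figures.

51.2 kg

Volume: 2200 m³ = 2,200,000 L.
After draining 56% and refilling: 157 × 0.44 + 19 × 0.56 = 79.72 ppm.
Deficit to target: 103 − 79.72 = 23.28 mg/L.
Mass: 23.28 mg/L × 2,200,000 L = 51,220 g cyanuric acid.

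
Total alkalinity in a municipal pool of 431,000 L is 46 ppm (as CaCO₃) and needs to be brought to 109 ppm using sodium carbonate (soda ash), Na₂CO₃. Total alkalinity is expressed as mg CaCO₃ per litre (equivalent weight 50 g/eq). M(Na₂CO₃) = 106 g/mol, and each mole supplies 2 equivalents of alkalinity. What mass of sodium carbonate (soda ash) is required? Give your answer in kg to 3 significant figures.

28.8 kg

Alkalinity to add: (109 − 46) = 63 mg/L as CaCO₃ × 431,000 L = 27,150 g as CaCO₃.
Equivalents: 27,150 g ÷ 50 g/eq = 543.1 eq.
Each mole of Na₂CO₃ supplies 2 eq, so 543.1 / 2 = 271.5 mol.
Mass: 271.5 mol × 106 g/mol = 28,780 g.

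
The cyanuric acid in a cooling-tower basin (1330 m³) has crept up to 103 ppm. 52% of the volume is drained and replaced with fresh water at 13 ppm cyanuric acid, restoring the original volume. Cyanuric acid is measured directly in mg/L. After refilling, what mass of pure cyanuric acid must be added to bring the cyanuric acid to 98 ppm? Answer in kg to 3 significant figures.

55.6 kg

Volume: 1330 m³ = 1,330,000 L.
After draining 52% and refilling: 103 × 0.48 + 13 × 0.52 = 56.2 ppm.
Deficit to target: 98 − 56.2 = 41.8 mg/L.
Mass: 41.8 mg/L × 1,330,000 L = 55,590 g cyanuric acid.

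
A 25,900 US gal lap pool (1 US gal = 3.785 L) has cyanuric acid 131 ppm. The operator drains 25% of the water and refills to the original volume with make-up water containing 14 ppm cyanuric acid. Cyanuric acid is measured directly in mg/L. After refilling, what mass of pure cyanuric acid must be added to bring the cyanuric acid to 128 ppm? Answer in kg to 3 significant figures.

2.57 kg

Volume: 25,900 US gal × 3.785 L/gal = 98,032 L.
After draining 25% and refilling: 131 × 0.75 + 14 × 0.25 = 101.75 ppm.
Deficit to target: 128 − 101.75 = 26.25 mg/L.
Mass: 26.25 mg/L × 98,032 L = 2573 g cyanuric acid.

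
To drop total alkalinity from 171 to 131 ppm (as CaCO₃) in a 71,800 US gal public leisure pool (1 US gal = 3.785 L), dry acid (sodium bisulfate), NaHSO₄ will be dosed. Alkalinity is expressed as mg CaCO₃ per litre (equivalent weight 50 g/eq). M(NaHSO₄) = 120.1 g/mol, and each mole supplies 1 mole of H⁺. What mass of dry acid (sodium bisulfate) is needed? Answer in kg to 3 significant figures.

26.1 kg

Volume: 71,800 US gal × 3.785 L/gal = 271,763 L.
Alkalinity to neutralize: (171 − 131) = 40 mg/L as CaCO₃ × 271,763 L = 10,870 g as CaCO₃.
Equivalents of H⁺ required: 10,870 ÷ 50 g/eq = 217.4 eq = 217.4 mol NaHSO₄.
Mass of NaHSO₄: 217.4 × 120.1 = 26,110 g.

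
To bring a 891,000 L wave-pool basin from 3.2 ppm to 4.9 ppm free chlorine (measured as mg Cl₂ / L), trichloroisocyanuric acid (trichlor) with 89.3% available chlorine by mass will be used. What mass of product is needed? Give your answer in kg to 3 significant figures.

1.70 kg

Chlorine deficit: 4.9 − 3.2 = 1.7 ppm = 1.7 mg/L as Cl₂.
Cl₂ equivalent needed: 1.7 mg/L × 891,000 L = 1,515,000 mg = 1515 g.
Product at 89.3% available chlorine: 1515 / 0.893 = 1696 g.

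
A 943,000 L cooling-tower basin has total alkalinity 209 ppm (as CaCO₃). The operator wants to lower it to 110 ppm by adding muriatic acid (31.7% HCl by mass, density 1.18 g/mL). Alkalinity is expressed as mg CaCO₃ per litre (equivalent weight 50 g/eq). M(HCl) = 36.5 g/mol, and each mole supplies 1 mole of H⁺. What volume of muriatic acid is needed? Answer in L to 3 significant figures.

Alkalinity to neutralize: (209 − 110) = 99 mg/L as CaCO₃ × 943,000 L = 93,360 g as CaCO₃.
Equivalents of H⁺ required: 93,360 ÷ 50 g/eq = 1867 eq = 1867 mol HCl.
Mass of HCl: 1867 × 36.5 = 68,150 g.
Mass of 31.7% solution: 68,150 / 0.317 = 215,000 g.
Volume: 215,000 g ÷ 1.18 g/mL = 182,200 mL.

182 L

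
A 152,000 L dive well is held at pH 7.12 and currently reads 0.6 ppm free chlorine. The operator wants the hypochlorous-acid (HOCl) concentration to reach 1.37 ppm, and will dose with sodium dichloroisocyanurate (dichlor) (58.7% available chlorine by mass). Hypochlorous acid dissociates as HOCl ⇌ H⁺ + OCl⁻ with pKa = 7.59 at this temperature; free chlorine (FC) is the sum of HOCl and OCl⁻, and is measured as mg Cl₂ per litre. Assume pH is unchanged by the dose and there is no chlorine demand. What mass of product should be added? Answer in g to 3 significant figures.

[OCl⁻]/[HOCl] = 10^(pH − pKa) = 10^(7.12 − 7.59) = 0.3388; fraction as HOCl = 1/(1 + 0.3388) = 0.7469.
Free chlorine required for 1.37 ppm HOCl: 1.37 / 0.7469 = 1.834 ppm.
FC to add: 1.834 − 0.6 = 1.234 mg/L as Cl₂.
Cl₂ equivalent: 1.234 mg/L × 152,000 L = 187.6 g.
Product at 58.7% available Cl: 187.6 / 0.587 = 319.6 g.

320 g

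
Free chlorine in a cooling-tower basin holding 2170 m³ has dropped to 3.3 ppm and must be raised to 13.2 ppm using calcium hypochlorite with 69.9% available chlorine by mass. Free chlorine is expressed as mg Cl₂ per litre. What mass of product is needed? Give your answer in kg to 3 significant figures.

Volume: 2170 m³ = 2,170,000 L.
Chlorine deficit: 13.2 − 3.3 = 9.9 ppm = 9.9 mg/L as Cl₂.
Cl₂ equivalent needed: 9.9 mg/L × 2,170,000 L = 21,480,000 mg = 21,480 g.
Product at 69.9% available chlorine: 21,480 / 0.699 = 30,730 g.

30.7 kg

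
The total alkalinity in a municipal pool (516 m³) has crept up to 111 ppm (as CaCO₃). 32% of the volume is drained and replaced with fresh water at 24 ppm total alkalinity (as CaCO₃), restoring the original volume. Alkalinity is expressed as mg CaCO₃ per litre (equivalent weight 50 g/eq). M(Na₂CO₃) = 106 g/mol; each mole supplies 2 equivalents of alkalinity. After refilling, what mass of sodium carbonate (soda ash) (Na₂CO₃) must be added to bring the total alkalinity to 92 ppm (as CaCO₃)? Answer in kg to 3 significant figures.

Volume: 516 m³ = 516,000 L.
After draining 32% and refilling: 111 × 0.68 + 24 × 0.32 = 83.16 ppm.
Deficit to target: 92 − 83.16 = 8.84 mg/L.
As CaCO₃: 8.84 mg/L × 516,000 L = 4561 g; ÷ 50 g/eq ÷ 2 = 45.61 mol Na₂CO₃.
Mass: 45.61 × 106 = 4835 g.

4.84 kg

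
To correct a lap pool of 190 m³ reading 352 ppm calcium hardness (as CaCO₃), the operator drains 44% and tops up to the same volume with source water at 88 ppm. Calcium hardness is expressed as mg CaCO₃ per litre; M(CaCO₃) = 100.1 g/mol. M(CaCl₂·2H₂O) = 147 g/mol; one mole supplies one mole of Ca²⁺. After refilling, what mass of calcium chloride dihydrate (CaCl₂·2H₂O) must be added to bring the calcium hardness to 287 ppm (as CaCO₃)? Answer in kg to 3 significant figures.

14.3 kg

Volume: 190 m³ = 190,000 L.
After draining 44% and refilling: 352 × 0.56 + 88 × 0.44 = 235.84 ppm.
Deficit to target: 287 − 235.84 = 51.16 mg/L.
As CaCO₃: 51.16 mg/L × 190,000 L = 9720 g; ÷ 100.1 = 97.11 mol Ca²⁺.
Mass: 97.11 × 147 = 14,270 g.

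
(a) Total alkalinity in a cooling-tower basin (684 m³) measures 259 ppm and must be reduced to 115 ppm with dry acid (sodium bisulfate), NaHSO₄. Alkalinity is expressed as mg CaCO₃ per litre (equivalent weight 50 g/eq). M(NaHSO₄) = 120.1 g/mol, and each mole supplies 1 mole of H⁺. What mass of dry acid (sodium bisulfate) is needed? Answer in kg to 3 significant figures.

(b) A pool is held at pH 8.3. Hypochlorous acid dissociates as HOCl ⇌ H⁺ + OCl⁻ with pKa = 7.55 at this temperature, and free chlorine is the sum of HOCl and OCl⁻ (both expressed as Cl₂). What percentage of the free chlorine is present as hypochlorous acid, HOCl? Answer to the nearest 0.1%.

(a) 237 kg; (b) 15.1%

(a) Volume: 684 m³ = 684,000 L.
(a) Alkalinity to neutralize: (259 − 115) = 144 mg/L as CaCO₃ × 684,000 L = 98,500 g as CaCO₃.
(a) Equivalents of H⁺ required: 98,500 ÷ 50 g/eq = 1970 eq = 1970 mol NaHSO₄.
(a) Mass of NaHSO₄: 1970 × 120.1 = 236,600 g.

(b) [OCl⁻]/[HOCl] = 10^(pH − pKa) = 10^(8.3 − 7.55) = 10^0.75 = 5.623.
(b) Fraction as HOCl = 1 / (1 + 5.623) = 0.151.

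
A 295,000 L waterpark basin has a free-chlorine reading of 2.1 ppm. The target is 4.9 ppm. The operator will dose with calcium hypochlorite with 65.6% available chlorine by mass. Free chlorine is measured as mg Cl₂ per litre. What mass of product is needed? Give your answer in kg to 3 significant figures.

1.26 kg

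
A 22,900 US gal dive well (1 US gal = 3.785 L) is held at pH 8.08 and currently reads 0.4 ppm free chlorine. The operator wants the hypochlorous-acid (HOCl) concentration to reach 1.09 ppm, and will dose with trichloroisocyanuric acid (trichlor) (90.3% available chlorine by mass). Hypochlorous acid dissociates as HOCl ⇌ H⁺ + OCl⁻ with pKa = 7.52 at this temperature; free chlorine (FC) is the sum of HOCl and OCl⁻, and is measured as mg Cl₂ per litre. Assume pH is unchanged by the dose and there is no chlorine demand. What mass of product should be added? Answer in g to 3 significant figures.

446 g

Volume: 22,900 US gal × 3.785 L/gal = 86,676 L.
[OCl⁻]/[HOCl] = 10^(pH − pKa) = 10^(8.08 − 7.52) = 3.631; fraction as HOCl = 1/(1 + 3.631) = 0.2159.
Free chlorine required for 1.09 ppm HOCl: 1.09 / 0.2159 = 5.048 ppm.
FC to add: 5.048 − 0.4 = 4.648 mg/L as Cl₂.
Cl₂ equivalent: 4.648 mg/L × 86,676 L = 402.8 g.
Product at 90.3% available Cl: 402.8 / 0.903 = 446.1 g.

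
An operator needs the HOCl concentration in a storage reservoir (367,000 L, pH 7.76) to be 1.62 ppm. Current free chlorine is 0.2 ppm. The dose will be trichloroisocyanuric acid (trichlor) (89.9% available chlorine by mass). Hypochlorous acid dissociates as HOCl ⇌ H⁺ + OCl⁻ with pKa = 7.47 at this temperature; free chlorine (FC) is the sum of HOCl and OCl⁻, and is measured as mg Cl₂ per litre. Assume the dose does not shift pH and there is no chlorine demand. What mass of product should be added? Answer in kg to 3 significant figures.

1.87 kg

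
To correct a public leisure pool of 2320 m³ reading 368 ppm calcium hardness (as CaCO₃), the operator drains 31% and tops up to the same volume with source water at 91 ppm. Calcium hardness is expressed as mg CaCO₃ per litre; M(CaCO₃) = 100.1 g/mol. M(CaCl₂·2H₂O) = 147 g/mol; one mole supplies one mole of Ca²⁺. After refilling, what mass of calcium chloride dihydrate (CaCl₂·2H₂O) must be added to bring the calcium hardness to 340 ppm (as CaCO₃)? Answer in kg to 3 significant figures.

197 kg

Volume: 2320 m³ = 2,320,000 L.
After draining 31% and refilling: 368 × 0.69 + 91 × 0.31 = 282.13 ppm.
Deficit to target: 340 − 282.13 = 57.87 mg/L.
As CaCO₃: 57.87 mg/L × 2,320,000 L = 134,300 g; ÷ 100.1 = 1341 mol Ca²⁺.
Mass: 1341 × 147 = 197,200 g.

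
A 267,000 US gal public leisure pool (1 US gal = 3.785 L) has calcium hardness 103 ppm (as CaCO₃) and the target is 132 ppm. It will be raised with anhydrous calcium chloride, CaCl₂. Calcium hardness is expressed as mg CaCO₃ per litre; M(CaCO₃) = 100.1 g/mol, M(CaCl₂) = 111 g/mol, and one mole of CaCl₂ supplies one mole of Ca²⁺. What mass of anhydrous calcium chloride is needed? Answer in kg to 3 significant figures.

Volume: 267,000 US gal × 3.785 L/gal = 1,010,595 L.
Hardness to add: (132 − 103) = 29 mg/L as CaCO₃ × 1,010,595 L = 29,310 g as CaCO₃.
Moles of Ca²⁺ (1 mol Ca²⁺ ≡ 1 mol CaCO₃): 29,310 / 100.1 g/mol = 292.8 mol.
Mass of CaCl₂: 292.8 × 111 = 32,500 g.

32.5 kg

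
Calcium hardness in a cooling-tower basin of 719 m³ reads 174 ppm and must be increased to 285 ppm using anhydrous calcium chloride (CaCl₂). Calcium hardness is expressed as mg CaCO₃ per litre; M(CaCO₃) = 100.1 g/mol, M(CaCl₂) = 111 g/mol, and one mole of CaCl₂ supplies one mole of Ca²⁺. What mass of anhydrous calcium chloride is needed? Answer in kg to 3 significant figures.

Volume: 719 m³ = 719,000 L.
Hardness to add: (285 − 174) = 111 mg/L as CaCO₃ × 719,000 L = 79,810 g as CaCO₃.
Moles of Ca²⁺ (1 mol Ca²⁺ ≡ 1 mol CaCO₃): 79,810 / 100.1 g/mol = 797.3 mol.
Mass of CaCl₂: 797.3 × 111 = 88,500 g.

88.5 kg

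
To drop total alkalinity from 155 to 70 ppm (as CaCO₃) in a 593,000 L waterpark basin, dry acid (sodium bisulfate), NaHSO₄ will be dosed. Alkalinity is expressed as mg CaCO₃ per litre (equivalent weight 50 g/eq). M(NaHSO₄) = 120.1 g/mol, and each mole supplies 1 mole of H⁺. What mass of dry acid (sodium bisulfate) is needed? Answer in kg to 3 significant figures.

121 kg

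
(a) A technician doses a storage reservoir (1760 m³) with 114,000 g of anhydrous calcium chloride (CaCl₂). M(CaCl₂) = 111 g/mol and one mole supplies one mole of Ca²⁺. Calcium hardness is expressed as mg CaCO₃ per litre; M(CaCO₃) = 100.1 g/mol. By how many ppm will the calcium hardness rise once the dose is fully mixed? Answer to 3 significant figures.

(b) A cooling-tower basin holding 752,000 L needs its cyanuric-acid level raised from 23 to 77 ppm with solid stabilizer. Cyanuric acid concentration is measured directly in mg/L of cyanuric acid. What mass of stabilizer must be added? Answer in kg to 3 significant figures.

(a) 58.4 ppm; (b) 40.6 kg

(a) Volume: 1760 m³ = 1,760,000 L.
(a) Moles of Ca²⁺: 114,000 g ÷ 111 g/mol = 1027 mol.
(a) As CaCO₃: 1027 mol × 100.1 g/mol = 102,800 g.
(a) Rise: 102,800 g / 1,760,000 L × 1000 = 58.41 mg/L.

(b) CYA to add: (77 − 23) = 54 mg/L × 752,000 L = 40,610 g cyanuric acid.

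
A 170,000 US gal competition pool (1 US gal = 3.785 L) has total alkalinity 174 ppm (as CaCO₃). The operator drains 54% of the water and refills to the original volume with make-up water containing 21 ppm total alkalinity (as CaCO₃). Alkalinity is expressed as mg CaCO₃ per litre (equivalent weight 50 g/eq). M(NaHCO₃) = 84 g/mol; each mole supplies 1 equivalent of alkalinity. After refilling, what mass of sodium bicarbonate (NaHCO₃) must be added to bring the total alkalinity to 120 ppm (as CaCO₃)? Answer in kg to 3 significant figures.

30.9 kg

Volume: 170,000 US gal × 3.785 L/gal = 643,450 L.
After draining 54% and refilling: 174 × 0.46 + 21 × 0.54 = 91.38 ppm.
Deficit to target: 120 − 91.38 = 28.62 mg/L.
As CaCO₃: 28.62 mg/L × 643,450 L = 18,420 g; ÷ 50 g/eq ÷ 1 = 368.3 mol NaHCO₃.
Mass: 368.3 × 84 = 30,940 g.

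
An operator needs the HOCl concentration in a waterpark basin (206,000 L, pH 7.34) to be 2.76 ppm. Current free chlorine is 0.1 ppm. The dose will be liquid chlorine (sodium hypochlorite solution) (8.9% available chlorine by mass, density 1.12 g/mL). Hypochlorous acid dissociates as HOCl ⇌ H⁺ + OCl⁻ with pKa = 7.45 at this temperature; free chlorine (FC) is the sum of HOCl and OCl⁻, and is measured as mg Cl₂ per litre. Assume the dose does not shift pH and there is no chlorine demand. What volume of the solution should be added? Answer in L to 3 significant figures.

9.92 L

[OCl⁻]/[HOCl] = 10^(pH − pKa) = 10^(7.34 − 7.45) = 0.7762; fraction as HOCl = 1/(1 + 0.7762) = 0.563.
Free chlorine required for 2.76 ppm HOCl: 2.76 / 0.563 = 4.902 ppm.
FC to add: 4.902 − 0.1 = 4.802 mg/L as Cl₂.
Cl₂ equivalent: 4.802 mg/L × 206,000 L = 989.3 g.
Product at 8.9% available Cl: 989.3 / 0.089 = 11,120 g.
Volume: 11,120 g ÷ 1.12 g/mL = 9925 mL.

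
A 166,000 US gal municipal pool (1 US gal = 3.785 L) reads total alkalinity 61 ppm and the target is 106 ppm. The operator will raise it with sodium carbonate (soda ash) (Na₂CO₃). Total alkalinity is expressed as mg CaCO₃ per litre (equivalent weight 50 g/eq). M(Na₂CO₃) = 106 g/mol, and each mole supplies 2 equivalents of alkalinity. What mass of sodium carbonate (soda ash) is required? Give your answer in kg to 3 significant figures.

Volume: 166,000 US gal × 3.785 L/gal = 628,310 L.
Alkalinity to add: (106 − 61) = 45 mg/L as CaCO₃ × 628,310 L = 28,270 g as CaCO₃.
Equivalents: 28,270 g ÷ 50 g/eq = 565.5 eq.
Each mole of Na₂CO₃ supplies 2 eq, so 565.5 / 2 = 282.7 mol.
Mass: 282.7 mol × 106 g/mol = 29,970 g.

30.0 kg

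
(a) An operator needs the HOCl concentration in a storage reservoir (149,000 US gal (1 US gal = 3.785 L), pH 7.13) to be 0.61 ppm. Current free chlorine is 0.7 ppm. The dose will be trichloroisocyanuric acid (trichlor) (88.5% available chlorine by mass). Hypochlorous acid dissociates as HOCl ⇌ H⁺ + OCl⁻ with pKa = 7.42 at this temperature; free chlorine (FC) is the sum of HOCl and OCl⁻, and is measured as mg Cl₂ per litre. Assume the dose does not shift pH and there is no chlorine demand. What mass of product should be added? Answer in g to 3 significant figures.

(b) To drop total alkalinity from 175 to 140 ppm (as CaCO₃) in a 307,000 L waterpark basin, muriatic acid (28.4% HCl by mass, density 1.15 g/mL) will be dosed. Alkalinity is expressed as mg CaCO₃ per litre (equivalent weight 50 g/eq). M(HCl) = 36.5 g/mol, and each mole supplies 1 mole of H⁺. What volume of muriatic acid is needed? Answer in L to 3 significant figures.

(a) 142 g; (b) 24.0 L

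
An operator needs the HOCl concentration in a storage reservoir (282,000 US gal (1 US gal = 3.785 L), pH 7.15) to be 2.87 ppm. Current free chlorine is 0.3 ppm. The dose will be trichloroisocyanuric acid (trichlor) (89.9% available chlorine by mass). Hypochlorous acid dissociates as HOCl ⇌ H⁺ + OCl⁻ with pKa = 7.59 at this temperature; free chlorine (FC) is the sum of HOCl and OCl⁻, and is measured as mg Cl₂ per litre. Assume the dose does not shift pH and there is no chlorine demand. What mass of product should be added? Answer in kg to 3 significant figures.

4.29 kg

Volume: 282,000 US gal × 3.785 L/gal = 1,067,370 L.
[OCl⁻]/[HOCl] = 10^(pH − pKa) = 10^(7.15 − 7.59) = 0.3631; fraction as HOCl = 1/(1 + 0.3631) = 0.7336.
Free chlorine required for 2.87 ppm HOCl: 2.87 / 0.7336 = 3.912 ppm.
FC to add: 3.912 − 0.3 = 3.612 mg/L as Cl₂.
Cl₂ equivalent: 3.612 mg/L × 1,067,370 L = 3855 g.
Product at 89.9% available Cl: 3855 / 0.899 = 4289 g.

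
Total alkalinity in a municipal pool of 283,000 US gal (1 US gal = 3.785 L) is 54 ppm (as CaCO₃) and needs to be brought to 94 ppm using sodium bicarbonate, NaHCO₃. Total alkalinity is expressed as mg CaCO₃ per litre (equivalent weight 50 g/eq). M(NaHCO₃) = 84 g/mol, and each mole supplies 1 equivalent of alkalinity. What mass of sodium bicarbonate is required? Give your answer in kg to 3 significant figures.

Volume: 283,000 US gal × 3.785 L/gal = 1,071,155 L.
Alkalinity to add: (94 − 54) = 40 mg/L as CaCO₃ × 1,071,155 L = 42,850 g as CaCO₃.
Equivalents: 42,850 g ÷ 50 g/eq = 856.9 eq.
NaHCO₃ supplies 1 eq per mole → 856.9 mol.
Mass: 856.9 mol × 84 g/mol = 71,980 g.

72.0 kg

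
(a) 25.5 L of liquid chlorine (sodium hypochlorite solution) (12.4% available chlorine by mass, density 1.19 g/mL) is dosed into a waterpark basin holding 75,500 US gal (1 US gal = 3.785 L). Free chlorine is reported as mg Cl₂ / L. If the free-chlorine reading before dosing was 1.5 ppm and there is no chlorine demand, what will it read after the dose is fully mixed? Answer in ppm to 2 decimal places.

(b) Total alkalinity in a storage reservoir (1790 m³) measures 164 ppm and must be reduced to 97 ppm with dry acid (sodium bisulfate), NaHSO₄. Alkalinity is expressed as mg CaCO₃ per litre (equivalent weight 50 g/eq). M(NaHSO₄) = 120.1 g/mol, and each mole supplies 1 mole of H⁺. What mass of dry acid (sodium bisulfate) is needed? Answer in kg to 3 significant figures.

(a) 14.67 ppm; (b) 288 kg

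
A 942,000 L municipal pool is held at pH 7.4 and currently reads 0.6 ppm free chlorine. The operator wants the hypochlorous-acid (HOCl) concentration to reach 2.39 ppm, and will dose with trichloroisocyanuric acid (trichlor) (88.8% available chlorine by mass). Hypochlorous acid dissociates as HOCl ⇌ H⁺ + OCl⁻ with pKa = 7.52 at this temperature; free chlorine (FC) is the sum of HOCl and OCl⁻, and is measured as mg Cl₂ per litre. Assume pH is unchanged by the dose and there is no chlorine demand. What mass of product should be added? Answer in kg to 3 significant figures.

[OCl⁻]/[HOCl] = 10^(pH − pKa) = 10^(7.4 − 7.52) = 0.7586; fraction as HOCl = 1/(1 + 0.7586) = 0.5686.
Free chlorine required for 2.39 ppm HOCl: 2.39 / 0.5686 = 4.203 ppm.
FC to add: 4.203 − 0.6 = 3.603 mg/L as Cl₂.
Cl₂ equivalent: 3.603 mg/L × 942,000 L = 3394 g.
Product at 88.8% available Cl: 3394 / 0.888 = 3822 g.

3.82 kg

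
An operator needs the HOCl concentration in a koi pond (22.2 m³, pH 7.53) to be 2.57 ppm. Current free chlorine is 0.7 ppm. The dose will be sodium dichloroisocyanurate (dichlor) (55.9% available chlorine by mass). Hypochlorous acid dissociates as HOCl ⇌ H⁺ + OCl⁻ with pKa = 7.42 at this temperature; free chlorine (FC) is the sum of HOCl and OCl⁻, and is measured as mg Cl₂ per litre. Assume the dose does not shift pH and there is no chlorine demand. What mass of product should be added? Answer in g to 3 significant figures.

Volume: 22.2 m³ = 22,200 L.
[OCl⁻]/[HOCl] = 10^(pH − pKa) = 10^(7.53 − 7.42) = 1.288; fraction as HOCl = 1/(1 + 1.288) = 0.437.
Free chlorine required for 2.57 ppm HOCl: 2.57 / 0.437 = 5.881 ppm.
FC to add: 5.881 − 0.7 = 5.181 mg/L as Cl₂.
Cl₂ equivalent: 5.181 mg/L × 22,200 L = 115 g.
Product at 55.9% available Cl: 115 / 0.559 = 205.7 g.

206 g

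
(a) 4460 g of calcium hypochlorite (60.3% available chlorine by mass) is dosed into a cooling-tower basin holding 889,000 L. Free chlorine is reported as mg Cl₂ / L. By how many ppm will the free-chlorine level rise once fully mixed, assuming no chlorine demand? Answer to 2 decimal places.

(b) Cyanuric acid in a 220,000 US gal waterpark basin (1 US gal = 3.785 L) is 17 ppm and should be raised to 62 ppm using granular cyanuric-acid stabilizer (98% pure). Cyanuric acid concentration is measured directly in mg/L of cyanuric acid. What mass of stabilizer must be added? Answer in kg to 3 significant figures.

(a) Available chlorine delivered: 4460 g × 0.603 = 2689 g as Cl₂.
(a) Concentration rise: 2689 g / 889,000 L = 3.025 mg/L = 3.03 ppm.

(b) Volume: 220,000 US gal × 3.785 L/gal = 832,700 L.
(b) CYA to add: (62 − 17) = 45 mg/L × 832,700 L = 37,470 g cyanuric acid.
(b) At 98% purity: 37,470 / 0.98 = 38,240 g product.

(a) 3.03 ppm; (b) 38.2 kg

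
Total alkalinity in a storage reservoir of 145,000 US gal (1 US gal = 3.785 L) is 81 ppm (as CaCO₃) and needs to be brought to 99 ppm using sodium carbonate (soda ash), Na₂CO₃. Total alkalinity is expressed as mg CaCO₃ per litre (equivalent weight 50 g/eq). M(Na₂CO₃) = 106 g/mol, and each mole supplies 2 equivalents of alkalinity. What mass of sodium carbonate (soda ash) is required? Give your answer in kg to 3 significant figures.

Volume: 145,000 US gal × 3.785 L/gal = 548,825 L.
Alkalinity to add: (99 − 81) = 18 mg/L as CaCO₃ × 548,825 L = 9879 g as CaCO₃.
Equivalents: 9879 g ÷ 50 g/eq = 197.6 eq.
Each mole of Na₂CO₃ supplies 2 eq, so 197.6 / 2 = 98.79 mol.
Mass: 98.79 mol × 106 g/mol = 10,470 g.

10.5 kg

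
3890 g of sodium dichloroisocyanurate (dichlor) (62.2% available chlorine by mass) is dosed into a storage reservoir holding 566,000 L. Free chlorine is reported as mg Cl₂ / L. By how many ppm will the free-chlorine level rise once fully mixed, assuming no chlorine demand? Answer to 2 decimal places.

4.27 ppm

Available chlorine delivered: 3890 g × 0.622 = 2420 g as Cl₂.
Concentration rise: 2420 g / 566,000 L = 4.275 mg/L = 4.27 ppm.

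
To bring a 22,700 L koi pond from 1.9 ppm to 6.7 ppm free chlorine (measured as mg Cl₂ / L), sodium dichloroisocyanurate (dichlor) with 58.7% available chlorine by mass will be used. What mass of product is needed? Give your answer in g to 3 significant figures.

Chlorine deficit: 6.7 − 1.9 = 4.8 ppm = 4.8 mg/L as Cl₂.
Cl₂ equivalent needed: 4.8 mg/L × 22,700 L = 109,000 mg = 109 g.
Product at 58.7% available chlorine: 109 / 0.587 = 185.6 g.

186 g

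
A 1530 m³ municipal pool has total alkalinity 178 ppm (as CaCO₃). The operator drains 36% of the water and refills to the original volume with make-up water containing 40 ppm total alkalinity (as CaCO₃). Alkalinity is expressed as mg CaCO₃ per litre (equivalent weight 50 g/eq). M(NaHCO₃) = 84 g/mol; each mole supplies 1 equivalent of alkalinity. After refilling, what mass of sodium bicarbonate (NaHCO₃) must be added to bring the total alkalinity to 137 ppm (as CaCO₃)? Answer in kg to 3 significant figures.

Volume: 1530 m³ = 1,530,000 L.
After draining 36% and refilling: 178 × 0.64 + 40 × 0.36 = 128.32 ppm.
Deficit to target: 137 − 128.32 = 8.68 mg/L.
As CaCO₃: 8.68 mg/L × 1,530,000 L = 13,280 g; ÷ 50 g/eq ÷ 1 = 265.6 mol NaHCO₃.
Mass: 265.6 × 84 = 22,310 g.

22.3 kg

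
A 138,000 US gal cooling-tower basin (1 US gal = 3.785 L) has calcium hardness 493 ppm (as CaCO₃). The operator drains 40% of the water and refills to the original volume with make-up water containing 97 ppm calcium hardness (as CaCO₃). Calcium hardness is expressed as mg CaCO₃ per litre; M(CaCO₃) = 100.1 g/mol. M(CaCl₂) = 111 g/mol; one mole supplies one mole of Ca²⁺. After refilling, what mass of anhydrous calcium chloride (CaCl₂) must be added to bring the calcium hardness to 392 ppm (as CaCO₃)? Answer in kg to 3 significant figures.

33.2 kg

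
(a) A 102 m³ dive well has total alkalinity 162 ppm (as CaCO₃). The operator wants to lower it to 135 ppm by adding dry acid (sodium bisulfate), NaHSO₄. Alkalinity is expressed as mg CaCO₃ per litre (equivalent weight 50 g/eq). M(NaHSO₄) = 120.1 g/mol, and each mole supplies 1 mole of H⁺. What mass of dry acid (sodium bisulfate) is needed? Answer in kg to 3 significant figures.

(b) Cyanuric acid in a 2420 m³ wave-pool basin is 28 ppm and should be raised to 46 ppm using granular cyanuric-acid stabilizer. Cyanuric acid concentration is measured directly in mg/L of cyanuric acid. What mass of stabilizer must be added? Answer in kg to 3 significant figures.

(a) 6.62 kg; (b) 43.6 kg

(a) Volume: 102 m³ = 102,000 L.
(a) Alkalinity to neutralize: (162 − 135) = 27 mg/L as CaCO₃ × 102,000 L = 2754 g as CaCO₃.
(a) Equivalents of H⁺ required: 2754 ÷ 50 g/eq = 55.08 eq = 55.08 mol NaHSO₄.
(a) Mass of NaHSO₄: 55.08 × 120.1 = 6615 g.

(b) Volume: 2420 m³ = 2,420,000 L.
(b) CYA to add: (46 − 28) = 18 mg/L × 2,420,000 L = 43,560 g cyanuric acid.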